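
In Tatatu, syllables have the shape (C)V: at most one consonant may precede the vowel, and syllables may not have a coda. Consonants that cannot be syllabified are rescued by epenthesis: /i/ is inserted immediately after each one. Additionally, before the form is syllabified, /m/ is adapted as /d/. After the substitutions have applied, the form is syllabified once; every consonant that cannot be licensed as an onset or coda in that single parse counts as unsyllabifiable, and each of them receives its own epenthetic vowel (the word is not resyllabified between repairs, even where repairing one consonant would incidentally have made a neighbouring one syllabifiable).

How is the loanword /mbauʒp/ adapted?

dibauʒipi

Substitution: /m/ → /d/, giving /dbauʒp/.
Under (C)V, the unsyllabifiable consonants are /d/, /ʒ/, /p/ (no codas are permitted; onsets are limited to one consonant).
Epenthesis after each stranded consonant: /d/ → /di/, /ʒ/ → /ʒi/, /p/ → /pi/.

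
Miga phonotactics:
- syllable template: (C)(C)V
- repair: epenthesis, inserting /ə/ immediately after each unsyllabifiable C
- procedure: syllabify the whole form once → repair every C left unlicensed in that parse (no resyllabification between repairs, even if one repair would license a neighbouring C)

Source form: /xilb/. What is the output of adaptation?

The consonants /l/, /b/ cannot be parsed into a legal (C)(C)V syllable (no codas are permitted; onsets may contain at most 2 consonants).
Inserting the epenthetic vowel yields /l/ → /lə/, /b/ → /bə/.

xiləbə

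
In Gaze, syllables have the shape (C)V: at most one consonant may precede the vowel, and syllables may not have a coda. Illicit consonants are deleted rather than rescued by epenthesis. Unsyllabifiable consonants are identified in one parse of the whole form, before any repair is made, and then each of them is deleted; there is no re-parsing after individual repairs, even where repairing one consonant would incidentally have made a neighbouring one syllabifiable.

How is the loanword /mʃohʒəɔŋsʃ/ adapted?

ʃoʒəɔ

The consonants /m/, /h/, /ŋ/, /s/, /ʃ/ cannot be parsed into a legal (C)V syllable (no codas are permitted; onsets are limited to one consonant).
Each unlicensed consonant is deleted: /m/, /h/, /ŋ/, /s/, /ʃ/.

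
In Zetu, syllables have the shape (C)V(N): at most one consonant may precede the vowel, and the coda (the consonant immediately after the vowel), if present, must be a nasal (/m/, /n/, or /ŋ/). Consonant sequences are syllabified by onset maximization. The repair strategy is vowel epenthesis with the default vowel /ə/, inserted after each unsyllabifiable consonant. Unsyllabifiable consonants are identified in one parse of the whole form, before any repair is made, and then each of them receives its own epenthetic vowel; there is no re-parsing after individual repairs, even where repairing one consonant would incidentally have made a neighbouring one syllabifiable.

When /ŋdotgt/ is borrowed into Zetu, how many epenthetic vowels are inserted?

The unsyllabifiable consonants are /ŋ/, /t/, /g/, /t/; each receives one epenthetic vowel.

4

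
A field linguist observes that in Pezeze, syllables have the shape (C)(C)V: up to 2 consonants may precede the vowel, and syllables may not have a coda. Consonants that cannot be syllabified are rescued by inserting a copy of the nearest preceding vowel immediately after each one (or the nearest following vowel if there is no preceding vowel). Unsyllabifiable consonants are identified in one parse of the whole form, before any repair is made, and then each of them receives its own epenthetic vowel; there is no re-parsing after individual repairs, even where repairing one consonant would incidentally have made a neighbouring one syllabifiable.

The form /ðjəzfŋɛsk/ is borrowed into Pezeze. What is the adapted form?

The consonants /z/, /s/, /k/ cannot be parsed into a legal (C)(C)V syllable (no codas are permitted; onsets may contain at most 2 consonants).
Inserting the epenthetic vowel yields /z/ → /zə/, /s/ → /sɛ/, /k/ → /kɛ/.

ðjəzəfŋɛsɛkɛ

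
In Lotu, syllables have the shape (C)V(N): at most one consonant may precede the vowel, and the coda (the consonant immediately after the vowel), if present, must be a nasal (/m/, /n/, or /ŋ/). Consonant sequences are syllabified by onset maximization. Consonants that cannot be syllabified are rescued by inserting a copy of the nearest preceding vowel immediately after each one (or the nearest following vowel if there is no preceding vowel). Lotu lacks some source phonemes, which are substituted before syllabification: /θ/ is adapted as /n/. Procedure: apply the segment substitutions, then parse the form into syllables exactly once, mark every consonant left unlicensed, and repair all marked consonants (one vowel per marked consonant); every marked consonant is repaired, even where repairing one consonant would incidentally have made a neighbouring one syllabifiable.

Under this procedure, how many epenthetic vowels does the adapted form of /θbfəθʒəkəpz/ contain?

4

After substitution the input is /nbfənʒəkəpz/.
The unsyllabifiable consonants are /n/, /b/, /p/, /z/; each receives one epenthetic vowel.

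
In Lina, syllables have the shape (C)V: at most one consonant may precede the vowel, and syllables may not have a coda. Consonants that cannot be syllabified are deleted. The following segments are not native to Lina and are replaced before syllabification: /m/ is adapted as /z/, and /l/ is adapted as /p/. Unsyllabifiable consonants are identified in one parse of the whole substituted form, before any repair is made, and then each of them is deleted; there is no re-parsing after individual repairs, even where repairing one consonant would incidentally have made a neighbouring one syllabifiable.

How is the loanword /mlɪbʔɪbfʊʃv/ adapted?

Substitution: /m/ → /z/, /l/ → /p/, giving /zpɪbʔɪbfʊʃv/.
Under (C)V, the unsyllabifiable consonants are /z/, /b/, /b/, /ʃ/, /v/ (no codas are permitted; onsets are limited to one consonant).
Each unlicensed consonant is deleted: /z/, /b/, /b/, /ʃ/, /v/.

pɪʔɪfʊ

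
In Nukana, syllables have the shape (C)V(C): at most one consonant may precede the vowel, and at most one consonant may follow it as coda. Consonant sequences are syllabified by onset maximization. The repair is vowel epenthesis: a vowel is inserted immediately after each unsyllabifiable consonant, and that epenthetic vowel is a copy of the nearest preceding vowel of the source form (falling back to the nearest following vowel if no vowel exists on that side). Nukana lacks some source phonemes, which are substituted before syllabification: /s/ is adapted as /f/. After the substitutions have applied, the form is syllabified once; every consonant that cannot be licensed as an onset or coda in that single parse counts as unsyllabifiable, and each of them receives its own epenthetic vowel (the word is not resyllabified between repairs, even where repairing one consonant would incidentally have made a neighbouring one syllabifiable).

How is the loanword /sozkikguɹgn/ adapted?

Substitution: /s/ → /f/, giving /fozkikguɹgn/.
Syllabifying with onset maximization leaves /g/, /n/ stranded (at most one coda consonant is licensed; onsets are limited to one consonant).
Epenthesis after each stranded consonant: /g/ → /gu/, /n/ → /nu/.

fozkikguɹgunu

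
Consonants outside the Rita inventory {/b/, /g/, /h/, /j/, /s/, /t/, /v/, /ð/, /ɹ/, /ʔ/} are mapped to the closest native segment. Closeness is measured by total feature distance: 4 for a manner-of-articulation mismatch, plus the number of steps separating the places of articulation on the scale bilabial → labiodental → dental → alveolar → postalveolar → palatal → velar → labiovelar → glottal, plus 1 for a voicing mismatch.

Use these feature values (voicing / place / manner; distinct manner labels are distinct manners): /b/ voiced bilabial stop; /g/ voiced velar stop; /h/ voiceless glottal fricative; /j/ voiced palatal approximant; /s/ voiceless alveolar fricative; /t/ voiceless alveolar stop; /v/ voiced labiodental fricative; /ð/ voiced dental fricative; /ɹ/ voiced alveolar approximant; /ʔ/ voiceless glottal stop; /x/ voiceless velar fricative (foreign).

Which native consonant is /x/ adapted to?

h

/h/ is closest: same manner (fricative), place distance 2 (velar→glottal), same voicing; total 2. Next closest is /s/ at distance 3.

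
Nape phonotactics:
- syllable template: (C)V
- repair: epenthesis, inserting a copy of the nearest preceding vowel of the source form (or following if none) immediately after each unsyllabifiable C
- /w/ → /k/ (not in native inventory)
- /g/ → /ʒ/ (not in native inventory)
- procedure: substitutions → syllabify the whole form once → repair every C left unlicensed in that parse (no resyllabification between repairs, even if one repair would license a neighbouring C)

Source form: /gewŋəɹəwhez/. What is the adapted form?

ʒekeŋəɹəkəheze

Substitution: /g/ → /ʒ/, /w/ → /k/, giving /ʒekŋəɹəkhez/.
Syllabifying with onset maximization leaves /k/, /k/, /z/ stranded (no codas are permitted; onsets are limited to one consonant).
Inserting the epenthetic vowel yields /k/ → /ke/, /k/ → /kə/, /z/ → /ze/.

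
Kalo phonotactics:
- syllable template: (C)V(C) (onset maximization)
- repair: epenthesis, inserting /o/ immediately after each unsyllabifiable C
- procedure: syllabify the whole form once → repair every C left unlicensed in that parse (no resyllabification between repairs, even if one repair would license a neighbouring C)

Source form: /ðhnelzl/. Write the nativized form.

Under (C)V(C), the unsyllabifiable consonants are /ð/, /h/, /z/, /l/ (at most one coda consonant is licensed; onsets are limited to one consonant).
Epenthesis after each stranded consonant: /ð/ → /ðo/, /h/ → /ho/, /z/ → /zo/, /l/ → /lo/.

ðohonelzolo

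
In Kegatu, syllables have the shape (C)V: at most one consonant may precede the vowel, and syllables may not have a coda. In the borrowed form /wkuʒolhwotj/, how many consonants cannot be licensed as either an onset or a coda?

The consonants /w/, /l/, /h/, /t/, /j/ cannot be parsed into a legal (C)V syllable (no codas are permitted; onsets are limited to one consonant).

5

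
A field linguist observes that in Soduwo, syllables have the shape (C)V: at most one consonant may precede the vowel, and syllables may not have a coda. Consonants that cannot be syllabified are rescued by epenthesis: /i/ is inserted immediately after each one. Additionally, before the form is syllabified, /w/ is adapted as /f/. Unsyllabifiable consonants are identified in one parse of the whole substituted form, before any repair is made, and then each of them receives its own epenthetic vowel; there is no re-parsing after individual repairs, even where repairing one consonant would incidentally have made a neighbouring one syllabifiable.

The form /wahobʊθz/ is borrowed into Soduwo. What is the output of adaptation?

Substitution: /w/ → /f/, giving /fahobʊθz/.
Syllabifying with onset maximization leaves /θ/, /z/ stranded (no codas are permitted; onsets are limited to one consonant).
Epenthesis after each stranded consonant: /θ/ → /θi/, /z/ → /zi/.

fahobʊθizi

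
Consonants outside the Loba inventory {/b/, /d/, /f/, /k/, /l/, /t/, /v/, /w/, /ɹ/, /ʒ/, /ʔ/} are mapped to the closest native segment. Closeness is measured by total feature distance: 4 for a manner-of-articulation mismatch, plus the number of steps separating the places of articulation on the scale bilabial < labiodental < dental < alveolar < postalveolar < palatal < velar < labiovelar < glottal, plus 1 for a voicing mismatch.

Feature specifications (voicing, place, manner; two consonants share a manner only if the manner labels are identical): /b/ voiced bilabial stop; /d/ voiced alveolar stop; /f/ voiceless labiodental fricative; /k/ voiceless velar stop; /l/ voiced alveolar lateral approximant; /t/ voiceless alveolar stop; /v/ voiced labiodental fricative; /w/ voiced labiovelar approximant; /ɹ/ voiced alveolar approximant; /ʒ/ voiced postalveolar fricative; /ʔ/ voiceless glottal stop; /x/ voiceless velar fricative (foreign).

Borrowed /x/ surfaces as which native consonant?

/ʒ/ is closest: same manner (fricative), place distance 2 (velar→postalveolar), voicing differs (+1); total 3. Next closest is /k/ at distance 4.

ʒ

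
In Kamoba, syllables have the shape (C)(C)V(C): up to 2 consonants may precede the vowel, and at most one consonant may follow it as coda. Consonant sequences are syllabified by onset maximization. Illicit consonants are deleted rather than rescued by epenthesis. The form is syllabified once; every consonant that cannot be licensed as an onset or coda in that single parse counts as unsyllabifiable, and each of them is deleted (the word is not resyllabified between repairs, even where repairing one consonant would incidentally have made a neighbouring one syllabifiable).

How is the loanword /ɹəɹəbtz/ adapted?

The consonants /t/, /z/ cannot be parsed into a legal (C)(C)V(C) syllable (at most one coda consonant is licensed; onsets may contain at most 2 consonants).
Deleting the stranded consonants removes /t/, /z/.

ɹəɹəb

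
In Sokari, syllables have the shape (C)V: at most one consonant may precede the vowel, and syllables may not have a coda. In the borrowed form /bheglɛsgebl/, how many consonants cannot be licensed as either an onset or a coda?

Under (C)V, the unsyllabifiable consonants are /b/, /g/, /s/, /b/, /l/ (no codas are permitted; onsets are limited to one consonant).

5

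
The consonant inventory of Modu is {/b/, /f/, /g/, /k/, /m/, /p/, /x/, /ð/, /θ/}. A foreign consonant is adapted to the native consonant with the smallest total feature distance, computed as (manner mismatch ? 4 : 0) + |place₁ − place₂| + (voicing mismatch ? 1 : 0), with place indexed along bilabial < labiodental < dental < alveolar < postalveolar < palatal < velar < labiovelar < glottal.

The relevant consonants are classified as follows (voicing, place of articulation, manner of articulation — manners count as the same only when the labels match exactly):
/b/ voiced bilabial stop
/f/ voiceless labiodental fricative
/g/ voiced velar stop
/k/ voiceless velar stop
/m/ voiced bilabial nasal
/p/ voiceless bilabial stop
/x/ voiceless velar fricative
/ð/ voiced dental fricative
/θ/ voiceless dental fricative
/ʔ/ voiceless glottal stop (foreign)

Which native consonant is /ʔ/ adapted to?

k

/k/ is closest: same manner (stop), place distance 2 (glottal→velar), same voicing; total 2. Next closest is /g/ at distance 3.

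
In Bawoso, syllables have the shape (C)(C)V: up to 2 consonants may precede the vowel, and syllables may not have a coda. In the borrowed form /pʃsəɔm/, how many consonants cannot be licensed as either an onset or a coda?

2

Under (C)(C)V, the unsyllabifiable consonants are /p/, /m/ (no codas are permitted; onsets may contain at most 2 consonants).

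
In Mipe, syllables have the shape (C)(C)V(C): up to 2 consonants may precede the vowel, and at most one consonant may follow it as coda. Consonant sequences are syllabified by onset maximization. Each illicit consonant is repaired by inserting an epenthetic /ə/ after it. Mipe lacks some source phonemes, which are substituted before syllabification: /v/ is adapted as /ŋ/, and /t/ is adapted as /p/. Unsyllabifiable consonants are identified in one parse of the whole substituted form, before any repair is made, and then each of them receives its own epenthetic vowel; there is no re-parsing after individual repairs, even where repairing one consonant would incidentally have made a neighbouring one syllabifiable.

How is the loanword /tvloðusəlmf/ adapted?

pəŋloðusəlməfə

Substitution: /t/ → /p/, /v/ → /ŋ/, giving /pŋloðusəlmf/.
Syllabifying with onset maximization leaves /p/, /m/, /f/ stranded (at most one coda consonant is licensed; onsets may contain at most 2 consonants).
Inserting the epenthetic vowel yields /p/ → /pə/, /m/ → /mə/, /f/ → /fə/.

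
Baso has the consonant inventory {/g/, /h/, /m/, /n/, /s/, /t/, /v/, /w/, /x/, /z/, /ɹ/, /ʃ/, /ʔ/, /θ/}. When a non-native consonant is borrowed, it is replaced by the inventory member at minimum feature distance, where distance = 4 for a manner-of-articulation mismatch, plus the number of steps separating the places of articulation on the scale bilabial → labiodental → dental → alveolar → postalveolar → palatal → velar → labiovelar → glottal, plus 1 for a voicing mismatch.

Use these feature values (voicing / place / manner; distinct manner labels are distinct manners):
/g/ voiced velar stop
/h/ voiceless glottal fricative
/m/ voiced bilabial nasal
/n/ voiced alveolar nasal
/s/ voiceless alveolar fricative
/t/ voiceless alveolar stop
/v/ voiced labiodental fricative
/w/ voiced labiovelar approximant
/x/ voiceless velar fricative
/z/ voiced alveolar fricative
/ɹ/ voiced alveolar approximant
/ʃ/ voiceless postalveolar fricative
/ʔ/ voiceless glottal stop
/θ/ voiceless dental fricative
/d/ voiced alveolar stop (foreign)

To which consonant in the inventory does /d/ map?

t

/t/ is closest: same manner (stop), place distance 0 (alveolar→alveolar), voicing differs (+1); total 1. Next closest is /g/ at distance 3.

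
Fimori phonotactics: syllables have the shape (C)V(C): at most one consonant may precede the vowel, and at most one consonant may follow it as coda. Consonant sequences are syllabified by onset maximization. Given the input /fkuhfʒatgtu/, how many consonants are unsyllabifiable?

Under (C)V(C), the unsyllabifiable consonants are /f/, /f/, /g/ (at most one coda consonant is licensed; onsets are limited to one consonant).

3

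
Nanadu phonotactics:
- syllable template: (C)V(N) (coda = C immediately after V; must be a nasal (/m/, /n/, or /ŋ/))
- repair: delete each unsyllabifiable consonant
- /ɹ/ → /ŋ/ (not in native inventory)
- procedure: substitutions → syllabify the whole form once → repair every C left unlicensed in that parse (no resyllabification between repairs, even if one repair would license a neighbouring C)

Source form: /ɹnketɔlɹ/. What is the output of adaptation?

ketɔ

Substitution: /ɹ/ → /ŋ/, giving /ŋnketɔlŋ/.
Syllabifying with onset maximization leaves /ŋ/, /n/, /l/, /ŋ/ stranded (only a nasal (/m/, /n/, or /ŋ/) is licensed in coda position; onsets are limited to one consonant).
Deleting the stranded consonants removes /ŋ/, /n/, /l/, /ŋ/.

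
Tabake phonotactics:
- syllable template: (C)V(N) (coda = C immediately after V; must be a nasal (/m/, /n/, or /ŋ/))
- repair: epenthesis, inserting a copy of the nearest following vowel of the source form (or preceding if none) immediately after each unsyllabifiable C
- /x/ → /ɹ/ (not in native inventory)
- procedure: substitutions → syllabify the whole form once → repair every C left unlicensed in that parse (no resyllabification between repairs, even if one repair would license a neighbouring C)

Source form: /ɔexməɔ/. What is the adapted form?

ɔeɹəməɔ

Substitution: /x/ → /ɹ/, giving /ɔeɹməɔ/.
The consonants /ɹ/ cannot be parsed into a legal (C)V(N) syllable (only a nasal (/m/, /n/, or /ŋ/) is licensed in coda position; onsets are limited to one consonant).
Epenthesis after each stranded consonant: /ɹ/ → /ɹə/.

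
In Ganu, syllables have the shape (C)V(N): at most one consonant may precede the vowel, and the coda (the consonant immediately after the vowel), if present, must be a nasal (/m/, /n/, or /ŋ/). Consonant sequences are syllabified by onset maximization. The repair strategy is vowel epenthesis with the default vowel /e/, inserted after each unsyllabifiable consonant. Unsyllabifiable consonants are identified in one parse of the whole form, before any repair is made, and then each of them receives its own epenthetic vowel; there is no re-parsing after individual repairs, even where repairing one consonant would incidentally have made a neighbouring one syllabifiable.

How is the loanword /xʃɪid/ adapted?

xeʃɪide

Under (C)V(N), the unsyllabifiable consonants are /x/, /d/ (only a nasal (/m/, /n/, or /ŋ/) is licensed in coda position; onsets are limited to one consonant).
Each unlicensed consonant becomes the onset of a new syllable: /x/ → /xe/, /d/ → /de/.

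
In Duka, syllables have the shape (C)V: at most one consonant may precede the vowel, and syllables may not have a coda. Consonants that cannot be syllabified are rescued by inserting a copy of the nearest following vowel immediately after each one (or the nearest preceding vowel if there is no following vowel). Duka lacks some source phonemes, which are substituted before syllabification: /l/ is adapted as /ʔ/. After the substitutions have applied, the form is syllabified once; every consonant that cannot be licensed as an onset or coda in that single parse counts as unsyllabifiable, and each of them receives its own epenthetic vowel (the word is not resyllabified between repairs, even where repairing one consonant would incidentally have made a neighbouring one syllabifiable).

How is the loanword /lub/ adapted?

Substitution: /l/ → /ʔ/, giving /ʔub/.
Under (C)V, the unsyllabifiable consonants are /b/ (no codas are permitted; onsets are limited to one consonant).
Each unlicensed consonant becomes the onset of a new syllable: /b/ → /bu/.

ʔubu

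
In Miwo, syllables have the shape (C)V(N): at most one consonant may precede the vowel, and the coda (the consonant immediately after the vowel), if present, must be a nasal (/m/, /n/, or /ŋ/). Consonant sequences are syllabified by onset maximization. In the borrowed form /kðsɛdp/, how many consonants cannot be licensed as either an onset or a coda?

4

Syllabifying with onset maximization leaves /k/, /ð/, /d/, /p/ stranded (only a nasal (/m/, /n/, or /ŋ/) is licensed in coda position; onsets are limited to one consonant).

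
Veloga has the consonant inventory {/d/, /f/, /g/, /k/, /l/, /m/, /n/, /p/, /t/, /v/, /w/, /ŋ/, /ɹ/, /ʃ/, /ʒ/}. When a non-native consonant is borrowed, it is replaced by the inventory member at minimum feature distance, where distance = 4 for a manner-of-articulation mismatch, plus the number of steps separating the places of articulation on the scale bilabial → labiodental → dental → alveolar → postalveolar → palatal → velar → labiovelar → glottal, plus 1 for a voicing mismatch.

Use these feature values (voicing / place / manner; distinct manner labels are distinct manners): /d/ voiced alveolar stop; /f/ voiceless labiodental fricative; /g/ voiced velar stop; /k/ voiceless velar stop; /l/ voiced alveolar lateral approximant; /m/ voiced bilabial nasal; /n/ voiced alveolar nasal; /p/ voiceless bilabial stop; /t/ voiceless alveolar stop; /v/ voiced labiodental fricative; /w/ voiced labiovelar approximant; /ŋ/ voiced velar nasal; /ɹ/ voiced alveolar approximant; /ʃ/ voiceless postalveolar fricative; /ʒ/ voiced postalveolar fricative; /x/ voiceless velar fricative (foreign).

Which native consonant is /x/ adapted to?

ʃ

/ʃ/ is closest: same manner (fricative), place distance 2 (velar→postalveolar), same voicing; total 2. Next closest is /ʒ/ at distance 3.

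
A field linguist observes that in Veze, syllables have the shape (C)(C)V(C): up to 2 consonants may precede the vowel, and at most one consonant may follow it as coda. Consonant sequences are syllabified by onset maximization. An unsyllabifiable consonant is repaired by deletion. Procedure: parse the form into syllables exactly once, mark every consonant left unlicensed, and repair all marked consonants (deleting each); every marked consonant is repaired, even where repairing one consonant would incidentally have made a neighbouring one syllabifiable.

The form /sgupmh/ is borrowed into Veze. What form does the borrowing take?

Under (C)(C)V(C), the unsyllabifiable consonants are /m/, /h/ (at most one coda consonant is licensed; onsets may contain at most 2 consonants).
Deleting the stranded consonants removes /m/, /h/.

sgup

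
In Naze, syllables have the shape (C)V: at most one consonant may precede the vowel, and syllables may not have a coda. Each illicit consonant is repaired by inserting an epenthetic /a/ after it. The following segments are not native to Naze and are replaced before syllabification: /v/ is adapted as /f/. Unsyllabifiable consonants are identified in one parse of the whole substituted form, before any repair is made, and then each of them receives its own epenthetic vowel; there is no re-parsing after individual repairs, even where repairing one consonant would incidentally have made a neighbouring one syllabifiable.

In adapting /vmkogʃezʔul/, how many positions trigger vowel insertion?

5

After substitution the input is /fmkogʃezʔul/.
The unsyllabifiable consonants are /f/, /m/, /g/, /z/, /l/; each receives one epenthetic vowel.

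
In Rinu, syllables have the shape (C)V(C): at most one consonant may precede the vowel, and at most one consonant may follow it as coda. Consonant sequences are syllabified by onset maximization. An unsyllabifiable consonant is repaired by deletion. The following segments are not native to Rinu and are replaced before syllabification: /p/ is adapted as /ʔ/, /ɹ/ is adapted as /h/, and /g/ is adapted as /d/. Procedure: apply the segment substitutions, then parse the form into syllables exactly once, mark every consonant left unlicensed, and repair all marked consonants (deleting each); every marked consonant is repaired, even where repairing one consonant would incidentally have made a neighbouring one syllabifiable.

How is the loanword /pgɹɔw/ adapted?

Substitution: /p/ → /ʔ/, /g/ → /d/, /ɹ/ → /h/, giving /ʔdhɔw/.
Under (C)V(C), the unsyllabifiable consonants are /ʔ/, /d/ (at most one coda consonant is licensed; onsets are limited to one consonant).
Deleting the stranded consonants removes /ʔ/, /d/.

hɔw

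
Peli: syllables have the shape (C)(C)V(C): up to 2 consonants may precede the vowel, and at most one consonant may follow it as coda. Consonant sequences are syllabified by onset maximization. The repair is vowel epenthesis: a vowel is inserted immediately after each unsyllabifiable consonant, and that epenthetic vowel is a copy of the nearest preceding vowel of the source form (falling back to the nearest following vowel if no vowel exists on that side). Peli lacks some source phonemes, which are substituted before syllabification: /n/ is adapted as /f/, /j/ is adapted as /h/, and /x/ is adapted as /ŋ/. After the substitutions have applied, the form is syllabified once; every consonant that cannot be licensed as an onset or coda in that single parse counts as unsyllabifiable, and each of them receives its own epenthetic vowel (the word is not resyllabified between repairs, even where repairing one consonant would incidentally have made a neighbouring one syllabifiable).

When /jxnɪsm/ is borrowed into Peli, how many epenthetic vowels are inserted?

2

After substitution the input is /hŋfɪsm/.
The unsyllabifiable consonants are /h/, /m/; each receives one epenthetic vowel.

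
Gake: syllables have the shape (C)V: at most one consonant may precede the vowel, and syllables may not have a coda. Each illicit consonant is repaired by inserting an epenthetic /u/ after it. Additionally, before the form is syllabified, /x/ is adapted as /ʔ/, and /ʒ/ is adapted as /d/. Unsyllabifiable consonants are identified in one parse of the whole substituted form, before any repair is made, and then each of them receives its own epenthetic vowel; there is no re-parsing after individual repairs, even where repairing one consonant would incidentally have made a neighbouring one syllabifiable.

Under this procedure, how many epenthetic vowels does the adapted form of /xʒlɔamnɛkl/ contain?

5

After substitution the input is /ʔdlɔamnɛkl/.
The unsyllabifiable consonants are /ʔ/, /d/, /m/, /k/, /l/; each receives one epenthetic vowel.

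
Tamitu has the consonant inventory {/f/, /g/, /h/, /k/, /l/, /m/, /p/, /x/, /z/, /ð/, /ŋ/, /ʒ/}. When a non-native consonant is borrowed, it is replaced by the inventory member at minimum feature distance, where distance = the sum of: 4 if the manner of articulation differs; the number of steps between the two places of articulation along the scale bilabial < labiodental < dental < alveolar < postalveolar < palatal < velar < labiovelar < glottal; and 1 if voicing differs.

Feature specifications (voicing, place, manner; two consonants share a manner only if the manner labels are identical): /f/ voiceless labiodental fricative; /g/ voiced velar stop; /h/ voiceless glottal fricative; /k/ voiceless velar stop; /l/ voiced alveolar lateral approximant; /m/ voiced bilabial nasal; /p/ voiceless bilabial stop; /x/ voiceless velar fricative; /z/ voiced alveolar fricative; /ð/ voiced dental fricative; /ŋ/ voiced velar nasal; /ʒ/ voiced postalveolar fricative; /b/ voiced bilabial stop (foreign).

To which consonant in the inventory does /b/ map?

/p/ is closest: same manner (stop), place distance 0 (bilabial→bilabial), voicing differs (+1); total 1. Next closest is /m/ at distance 4.

p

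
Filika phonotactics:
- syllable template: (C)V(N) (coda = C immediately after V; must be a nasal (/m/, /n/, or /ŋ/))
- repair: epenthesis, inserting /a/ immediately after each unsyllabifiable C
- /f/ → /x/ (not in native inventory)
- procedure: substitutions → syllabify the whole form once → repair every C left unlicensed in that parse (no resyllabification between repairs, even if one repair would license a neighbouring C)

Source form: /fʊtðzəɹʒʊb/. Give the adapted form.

Substitution: /f/ → /x/, giving /xʊtðzəɹʒʊb/.
Under (C)V(N), the unsyllabifiable consonants are /t/, /ð/, /ɹ/, /b/ (only a nasal (/m/, /n/, or /ŋ/) is licensed in coda position; onsets are limited to one consonant).
Inserting the epenthetic vowel yields /t/ → /ta/, /ð/ → /ða/, /ɹ/ → /ɹa/, /b/ → /ba/.

xʊtaðazəɹaʒʊba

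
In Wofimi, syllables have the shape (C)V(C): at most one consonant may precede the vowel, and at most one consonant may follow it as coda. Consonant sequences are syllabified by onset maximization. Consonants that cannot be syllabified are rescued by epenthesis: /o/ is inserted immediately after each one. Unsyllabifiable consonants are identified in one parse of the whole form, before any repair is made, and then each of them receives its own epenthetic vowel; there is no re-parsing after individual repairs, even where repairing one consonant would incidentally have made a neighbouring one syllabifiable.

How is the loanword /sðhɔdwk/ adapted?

soðohɔdwoko

Syllabifying with onset maximization leaves /s/, /ð/, /w/, /k/ stranded (at most one coda consonant is licensed; onsets are limited to one consonant).
Epenthesis after each stranded consonant: /s/ → /so/, /ð/ → /ðo/, /w/ → /wo/, /k/ → /ko/.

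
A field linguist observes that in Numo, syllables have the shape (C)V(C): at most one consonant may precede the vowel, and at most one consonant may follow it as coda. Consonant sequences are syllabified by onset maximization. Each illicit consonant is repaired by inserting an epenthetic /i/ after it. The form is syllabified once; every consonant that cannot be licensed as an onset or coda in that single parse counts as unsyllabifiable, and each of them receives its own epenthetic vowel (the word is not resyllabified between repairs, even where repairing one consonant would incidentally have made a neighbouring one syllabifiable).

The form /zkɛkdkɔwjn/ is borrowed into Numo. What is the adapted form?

zikɛkdikɔwjini

Under (C)V(C), the unsyllabifiable consonants are /z/, /d/, /j/, /n/ (at most one coda consonant is licensed; onsets are limited to one consonant).
Each unlicensed consonant becomes the onset of a new syllable: /z/ → /zi/, /d/ → /di/, /j/ → /ji/, /n/ → /ni/.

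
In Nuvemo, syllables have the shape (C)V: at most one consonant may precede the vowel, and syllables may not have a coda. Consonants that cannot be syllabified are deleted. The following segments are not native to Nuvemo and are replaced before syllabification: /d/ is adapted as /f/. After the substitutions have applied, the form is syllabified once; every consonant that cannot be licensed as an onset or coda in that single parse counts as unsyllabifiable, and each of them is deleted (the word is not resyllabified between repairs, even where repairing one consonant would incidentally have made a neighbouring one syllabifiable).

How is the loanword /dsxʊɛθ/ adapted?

xʊɛ

Substitution: /d/ → /f/, giving /fsxʊɛθ/.
The consonants /f/, /s/, /θ/ cannot be parsed into a legal (C)V syllable (no codas are permitted; onsets are limited to one consonant).
Each unlicensed consonant is deleted: /f/, /s/, /θ/.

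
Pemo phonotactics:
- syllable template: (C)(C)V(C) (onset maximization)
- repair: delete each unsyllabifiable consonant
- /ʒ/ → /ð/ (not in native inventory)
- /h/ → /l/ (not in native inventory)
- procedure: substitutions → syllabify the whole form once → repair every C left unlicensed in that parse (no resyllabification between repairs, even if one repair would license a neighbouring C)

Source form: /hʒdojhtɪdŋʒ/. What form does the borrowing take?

ðdojltɪd

Substitution: /h/ → /l/, /ʒ/ → /ð/, giving /lðdojltɪdŋð/.
The consonants /l/, /ŋ/, /ð/ cannot be parsed into a legal (C)(C)V(C) syllable (at most one coda consonant is licensed; onsets may contain at most 2 consonants).
Deletion applies to /l/, /ŋ/, /ð/.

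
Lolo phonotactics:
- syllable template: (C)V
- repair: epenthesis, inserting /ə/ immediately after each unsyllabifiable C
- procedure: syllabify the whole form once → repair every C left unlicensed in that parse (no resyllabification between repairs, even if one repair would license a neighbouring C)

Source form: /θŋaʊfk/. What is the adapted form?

θəŋaʊfəkə

Syllabifying with onset maximization leaves /θ/, /f/, /k/ stranded (no codas are permitted; onsets are limited to one consonant).
Epenthesis after each stranded consonant: /θ/ → /θə/, /f/ → /fə/, /k/ → /kə/.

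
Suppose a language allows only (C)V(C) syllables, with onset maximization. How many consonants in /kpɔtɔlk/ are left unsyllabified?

2

The consonants /k/, /k/ cannot be parsed into a legal (C)V(C) syllable (at most one coda consonant is licensed; onsets are limited to one consonant).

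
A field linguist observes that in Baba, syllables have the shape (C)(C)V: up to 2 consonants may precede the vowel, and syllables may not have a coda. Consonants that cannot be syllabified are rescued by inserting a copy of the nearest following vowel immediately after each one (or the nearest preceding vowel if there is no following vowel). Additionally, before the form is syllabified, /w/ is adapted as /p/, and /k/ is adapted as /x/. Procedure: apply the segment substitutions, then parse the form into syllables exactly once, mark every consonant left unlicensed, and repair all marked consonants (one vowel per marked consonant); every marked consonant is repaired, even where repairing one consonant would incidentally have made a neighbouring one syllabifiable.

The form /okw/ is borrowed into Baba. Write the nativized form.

oxopo

Substitution: /k/ → /x/, /w/ → /p/, giving /oxp/.
Under (C)(C)V, the unsyllabifiable consonants are /x/, /p/ (no codas are permitted; onsets may contain at most 2 consonants).
Inserting the epenthetic vowel yields /x/ → /xo/, /p/ → /po/.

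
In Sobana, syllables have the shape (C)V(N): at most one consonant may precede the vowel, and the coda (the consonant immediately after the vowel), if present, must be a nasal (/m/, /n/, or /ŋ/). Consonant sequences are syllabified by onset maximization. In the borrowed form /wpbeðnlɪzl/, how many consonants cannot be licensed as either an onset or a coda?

6

Under (C)V(N), the unsyllabifiable consonants are /w/, /p/, /ð/, /n/, /z/, /l/ (only a nasal (/m/, /n/, or /ŋ/) is licensed in coda position; onsets are limited to one consonant).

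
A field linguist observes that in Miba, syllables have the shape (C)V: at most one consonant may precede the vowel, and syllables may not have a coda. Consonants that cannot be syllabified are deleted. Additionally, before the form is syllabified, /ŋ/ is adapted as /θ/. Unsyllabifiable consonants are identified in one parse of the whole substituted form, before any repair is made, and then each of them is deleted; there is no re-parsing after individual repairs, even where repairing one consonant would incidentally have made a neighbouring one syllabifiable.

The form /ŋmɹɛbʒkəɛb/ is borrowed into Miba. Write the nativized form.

ɹɛkəɛ

Substitution: /ŋ/ → /θ/, giving /θmɹɛbʒkəɛb/.
Syllabifying with onset maximization leaves /θ/, /m/, /b/, /ʒ/, /b/ stranded (no codas are permitted; onsets are limited to one consonant).
Each unlicensed consonant is deleted: /θ/, /m/, /b/, /ʒ/, /b/.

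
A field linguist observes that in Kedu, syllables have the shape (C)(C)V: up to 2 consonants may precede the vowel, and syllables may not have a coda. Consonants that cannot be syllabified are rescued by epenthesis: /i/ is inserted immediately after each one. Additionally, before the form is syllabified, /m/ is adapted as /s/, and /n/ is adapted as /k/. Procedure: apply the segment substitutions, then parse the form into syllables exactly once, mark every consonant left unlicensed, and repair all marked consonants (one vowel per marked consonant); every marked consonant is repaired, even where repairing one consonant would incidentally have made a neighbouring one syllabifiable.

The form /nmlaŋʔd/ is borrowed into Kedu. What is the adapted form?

Substitution: /n/ → /k/, /m/ → /s/, giving /kslaŋʔd/.
Under (C)(C)V, the unsyllabifiable consonants are /k/, /ŋ/, /ʔ/, /d/ (no codas are permitted; onsets may contain at most 2 consonants).
Epenthesis after each stranded consonant: /k/ → /ki/, /ŋ/ → /ŋi/, /ʔ/ → /ʔi/, /d/ → /di/.

kislaŋiʔidi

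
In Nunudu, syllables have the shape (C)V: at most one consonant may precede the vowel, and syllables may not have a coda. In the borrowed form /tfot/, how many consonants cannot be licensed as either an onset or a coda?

2

Under (C)V, the unsyllabifiable consonants are /t/, /t/ (no codas are permitted; onsets are limited to one consonant).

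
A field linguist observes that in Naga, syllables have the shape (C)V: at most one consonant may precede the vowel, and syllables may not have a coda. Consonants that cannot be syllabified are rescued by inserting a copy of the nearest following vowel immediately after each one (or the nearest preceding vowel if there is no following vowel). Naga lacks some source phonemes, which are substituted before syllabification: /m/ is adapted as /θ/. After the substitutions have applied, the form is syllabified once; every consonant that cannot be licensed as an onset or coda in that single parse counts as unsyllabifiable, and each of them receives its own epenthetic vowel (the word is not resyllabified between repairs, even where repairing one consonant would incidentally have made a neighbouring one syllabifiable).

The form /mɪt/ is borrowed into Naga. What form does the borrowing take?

θɪtɪ

Substitution: /m/ → /θ/, giving /θɪt/.
Syllabifying with onset maximization leaves /t/ stranded (no codas are permitted; onsets are limited to one consonant).
Epenthesis after each stranded consonant: /t/ → /tɪ/.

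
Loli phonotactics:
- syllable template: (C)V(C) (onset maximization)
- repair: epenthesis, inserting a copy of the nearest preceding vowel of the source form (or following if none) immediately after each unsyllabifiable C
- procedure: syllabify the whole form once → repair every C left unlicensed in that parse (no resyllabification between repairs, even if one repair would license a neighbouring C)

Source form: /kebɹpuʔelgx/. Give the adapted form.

Under (C)V(C), the unsyllabifiable consonants are /ɹ/, /g/, /x/ (at most one coda consonant is licensed; onsets are limited to one consonant).
Each unlicensed consonant becomes the onset of a new syllable: /ɹ/ → /ɹe/, /g/ → /ge/, /x/ → /xe/.

kebɹepuʔelgexe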